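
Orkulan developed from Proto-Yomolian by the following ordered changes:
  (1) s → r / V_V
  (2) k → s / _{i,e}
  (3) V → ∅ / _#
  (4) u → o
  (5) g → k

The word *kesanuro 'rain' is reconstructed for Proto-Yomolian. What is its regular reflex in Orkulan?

seranor

Orkulan: *kesanuro > keranuro > seranuro > seranur > seranor  (by rhotacism, palatalisation, apocope, vowel merger)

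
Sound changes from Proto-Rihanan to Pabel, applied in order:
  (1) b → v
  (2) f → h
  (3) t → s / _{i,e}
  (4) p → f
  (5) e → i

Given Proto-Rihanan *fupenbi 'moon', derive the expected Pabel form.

hufinvi

Pabel: *fupenbi > fupenvi > hupenvi > hufenvi > hufinvi  (by unconditioned shift, unconditioned shift, unconditioned shift, vowel merger)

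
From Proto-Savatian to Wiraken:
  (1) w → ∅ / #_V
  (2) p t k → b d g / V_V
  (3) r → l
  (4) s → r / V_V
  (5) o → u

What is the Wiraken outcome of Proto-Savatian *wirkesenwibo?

ilkerenwibu

Wiraken: *wirkesenwibo > irkesenwibo > ilkesenwibo > ilkerenwibo > ilkerenwibu  (by glide loss, unconditioned shift, rhotacism, vowel merger)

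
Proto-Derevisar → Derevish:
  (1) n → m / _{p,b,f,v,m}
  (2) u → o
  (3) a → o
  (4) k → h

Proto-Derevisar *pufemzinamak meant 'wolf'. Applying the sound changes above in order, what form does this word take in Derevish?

pofemzinomoh

Derevish: *pufemzinamak > pofemzinamak > pofemzinomok > pofemzinomoh  (by vowel merger, vowel merger, unconditioned shift)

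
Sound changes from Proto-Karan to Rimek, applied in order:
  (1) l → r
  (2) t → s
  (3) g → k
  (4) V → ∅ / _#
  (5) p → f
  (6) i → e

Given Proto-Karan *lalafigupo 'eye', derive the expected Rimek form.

rarafekuf

Rimek: *lalafigupo
  lalafigupo → rarafigupo   [unconditioned shift]
  rarafigupo (rule 2 does not apply)
  rarafigupo → rarafikupo   [unconditioned shift]
  rarafikupo → rarafikup   [apocope]
  rarafikup → rarafikuf   [unconditioned shift]
  rarafikuf → rarafekuf   [vowel merger]
  giving Rimek rarafekuf.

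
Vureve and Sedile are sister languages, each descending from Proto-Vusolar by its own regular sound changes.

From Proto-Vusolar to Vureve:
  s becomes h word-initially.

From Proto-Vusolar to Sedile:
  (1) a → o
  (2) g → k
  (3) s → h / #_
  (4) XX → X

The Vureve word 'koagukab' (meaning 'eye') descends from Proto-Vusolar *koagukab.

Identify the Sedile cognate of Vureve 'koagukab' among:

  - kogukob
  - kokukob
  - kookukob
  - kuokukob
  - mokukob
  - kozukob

kokukob

Sedile: start from *koagukab.
  rule 1 (vowel merger): koagukab → koogukob
  rule 2 (unconditioned shift): koogukob → kookukob
  rule 3: no change — kookukob
  rule 4 (degemination): kookukob → kokukob
  ⇒ Sedile kokukob
Only 'kokukob' matches the regular Sedile development of *koagukab.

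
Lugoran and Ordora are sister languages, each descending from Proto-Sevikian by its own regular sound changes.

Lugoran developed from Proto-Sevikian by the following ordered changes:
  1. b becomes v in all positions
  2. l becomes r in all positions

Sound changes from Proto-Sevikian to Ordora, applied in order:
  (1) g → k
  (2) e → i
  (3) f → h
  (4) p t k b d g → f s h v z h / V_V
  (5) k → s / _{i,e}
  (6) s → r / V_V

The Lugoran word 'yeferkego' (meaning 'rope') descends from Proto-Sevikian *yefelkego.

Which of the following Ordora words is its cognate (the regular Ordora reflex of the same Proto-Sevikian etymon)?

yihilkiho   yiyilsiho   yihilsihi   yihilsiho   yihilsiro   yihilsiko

yihilsiho

Ordora: start from *yefelkego.
  rule 1 (unconditioned shift): yefelkego → yefelkeko
  rule 2 (vowel merger): yefelkeko → yifilkiko
  rule 3 (unconditioned shift): yifilkiko → yihilkiko
  rule 4 (intervocalic lenition): yihilkiko → yihilkiho
  rule 5 (palatalisation): yihilkiho → yihilsiho
  rule 6: no change — yihilsiho
  ⇒ Ordora yihilsiho
Only 'yihilsiho' matches the regular Ordora development of *yefelkego.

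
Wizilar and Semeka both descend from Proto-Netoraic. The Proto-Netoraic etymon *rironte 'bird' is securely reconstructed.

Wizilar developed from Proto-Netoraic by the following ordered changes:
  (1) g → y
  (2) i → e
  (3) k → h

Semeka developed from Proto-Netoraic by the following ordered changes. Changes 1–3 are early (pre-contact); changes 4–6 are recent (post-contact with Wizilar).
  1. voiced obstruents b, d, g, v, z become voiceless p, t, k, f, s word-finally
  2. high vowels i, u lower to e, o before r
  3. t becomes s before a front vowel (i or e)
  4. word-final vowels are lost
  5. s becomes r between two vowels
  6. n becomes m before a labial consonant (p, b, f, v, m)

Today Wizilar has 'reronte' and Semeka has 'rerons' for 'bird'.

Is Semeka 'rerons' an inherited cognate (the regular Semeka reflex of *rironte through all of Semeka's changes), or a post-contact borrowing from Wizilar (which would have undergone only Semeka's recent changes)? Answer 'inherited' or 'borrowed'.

If inherited, *rironte would pass through all of Semeka's changes:
Semeka: *rironte > reronte > reronse > rerons  (by pre-rhotic lowering, palatalisation, apocope)
If borrowed from Wizilar 'reronte' after the early changes, it would undergo only the recent ones:
  rule 4 (apocope): reronte → reront
  rule 5 (rhotacism): no change (reront)
  rule 6 (nasal place assimilation): no change (reront)
  ⇒ as a loan: reront
Semeka 'rerons' matches the inherited outcome exactly, so it is an inherited cognate, not a loan.

inherited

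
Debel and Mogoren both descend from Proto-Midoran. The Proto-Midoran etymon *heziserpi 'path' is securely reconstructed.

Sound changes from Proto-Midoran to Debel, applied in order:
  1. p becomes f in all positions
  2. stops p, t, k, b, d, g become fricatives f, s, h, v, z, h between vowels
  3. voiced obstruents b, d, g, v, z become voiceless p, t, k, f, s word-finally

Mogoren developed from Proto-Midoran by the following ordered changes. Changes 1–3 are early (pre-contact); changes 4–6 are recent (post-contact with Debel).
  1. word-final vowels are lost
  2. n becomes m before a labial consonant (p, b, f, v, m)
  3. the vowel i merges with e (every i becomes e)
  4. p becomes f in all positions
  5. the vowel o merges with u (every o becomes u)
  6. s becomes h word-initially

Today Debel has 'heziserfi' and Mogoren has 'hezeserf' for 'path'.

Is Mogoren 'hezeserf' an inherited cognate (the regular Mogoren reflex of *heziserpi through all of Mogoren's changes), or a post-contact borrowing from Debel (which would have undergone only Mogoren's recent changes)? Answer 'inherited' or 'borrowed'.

If inherited, *heziserpi would pass through all of Mogoren's changes:
Mogoren: start from *heziserpi.
  rule 1 (apocope): heziserpi → heziserp
  rule 2: no change — heziserp
  rule 3 (vowel merger): heziserp → hezeserp
  rule 4 (unconditioned shift): hezeserp → hezeserf
  rule 5: no change — hezeserf
  rule 6: no change — hezeserf
  ⇒ Mogoren hezeserf
If borrowed from Debel 'heziserfi' after the early changes, it would undergo only the recent ones:
  rule 4 (unconditioned shift): no change (heziserfi)
  rule 5 (vowel merger): no change (heziserfi)
  rule 6 (debuccalisation): no change (heziserfi)
  ⇒ as a loan: heziserfi
Mogoren 'hezeserf' matches the inherited outcome exactly, so it is an inherited cognate, not a loan.

inherited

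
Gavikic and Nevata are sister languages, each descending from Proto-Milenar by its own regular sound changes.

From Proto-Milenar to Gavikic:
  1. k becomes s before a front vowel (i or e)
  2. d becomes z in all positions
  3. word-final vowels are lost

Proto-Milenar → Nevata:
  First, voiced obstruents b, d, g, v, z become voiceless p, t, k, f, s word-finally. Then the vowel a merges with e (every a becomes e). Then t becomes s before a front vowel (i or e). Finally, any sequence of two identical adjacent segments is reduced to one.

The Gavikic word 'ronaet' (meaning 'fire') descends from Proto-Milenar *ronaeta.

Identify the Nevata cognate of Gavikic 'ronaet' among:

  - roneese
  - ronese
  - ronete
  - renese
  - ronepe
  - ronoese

Nevata: start from *ronaeta.
  rule 1: no change — ronaeta
  rule 2 (vowel merger): ronaeta → roneete
  rule 3 (palatalisation): roneete → roneese
  rule 4 (degemination): roneese → ronese
  ⇒ Nevata ronese
Only 'ronese' matches the regular Nevata development of *ronaeta.

ronese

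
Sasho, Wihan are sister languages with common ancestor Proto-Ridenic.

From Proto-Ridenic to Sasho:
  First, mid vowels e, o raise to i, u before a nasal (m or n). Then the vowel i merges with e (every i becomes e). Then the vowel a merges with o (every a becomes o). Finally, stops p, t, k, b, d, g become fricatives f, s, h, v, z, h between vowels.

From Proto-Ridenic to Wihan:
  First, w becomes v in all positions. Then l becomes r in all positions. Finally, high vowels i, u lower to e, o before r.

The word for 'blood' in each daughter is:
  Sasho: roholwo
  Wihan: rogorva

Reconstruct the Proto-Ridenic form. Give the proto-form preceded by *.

*rogolwa

Position 7: Sasho has o, Wihan has a. Wihan preserves a here (none of its changes turn any other segment into a), so the proto-segment is *a.
Position 5: Sasho has l, Wihan has r. Sasho preserves l here (none of its changes turn any other segment into l), so the proto-segment is *l.
Position 3: Sasho has h, Wihan has g. Wihan preserves g here (none of its changes turn any other segment into g), so the proto-segment is *g.
Continuing position by position gives *rogolwa; check it forward:
Sasho: *rogolwa
  rogolwa (rule 1 does not apply)
  rogolwa (rule 2 does not apply)
  rogolwa → rogolwo   [vowel merger]
  rogolwo → roholwo   [intervocalic lenition]
  giving Sasho roholwo.
Wihan: *rogolwa
  rogolwa → rogolva   [unconditioned shift]
  rogolva → rogorva   [unconditioned shift]
  rogorva (rule 3 does not apply)
  giving Wihan rogorva.
Only *rogolwa yields all of Sasho roholwo, Wihan rogorva.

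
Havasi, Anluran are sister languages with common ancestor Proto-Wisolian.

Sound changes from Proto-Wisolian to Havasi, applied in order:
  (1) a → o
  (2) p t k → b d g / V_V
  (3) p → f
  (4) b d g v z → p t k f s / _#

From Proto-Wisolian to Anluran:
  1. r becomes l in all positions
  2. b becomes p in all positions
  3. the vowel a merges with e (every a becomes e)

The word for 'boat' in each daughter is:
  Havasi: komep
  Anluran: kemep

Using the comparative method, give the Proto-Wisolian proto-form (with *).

Position 5: Havasi has p, Anluran has p. Taking the neighbouring segments as reconstructed: Havasi p can only go back to *b; Anluran p could go back to *p or *b — the one source consistent with every daughter is *b.
Position 2: Havasi has o, Anluran has e. Taking the neighbouring segments as reconstructed: Havasi o could go back to *a or *o; Anluran e could go back to *a or *e — the one source consistent with every daughter is *a.
The remaining positions agree across the daughters. Check the candidate against every language:
Havasi: *kameb > komeb > komep  (by vowel merger, final devoicing)
Anluran: start from *kameb.
  rule 1: no change — kameb
  rule 2 (unconditioned shift): kameb → kamep
  rule 3 (vowel merger): kamep → kemep
  ⇒ Anluran kemep
*kameb is the unique common source.

*kameb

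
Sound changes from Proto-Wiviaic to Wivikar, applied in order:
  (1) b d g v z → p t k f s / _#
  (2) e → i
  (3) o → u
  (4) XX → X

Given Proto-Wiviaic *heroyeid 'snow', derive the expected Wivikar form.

hiruyit

Wivikar: *heroyeid
  heroyeid → heroyeit   [final devoicing]
  heroyeit → hiroyiit   [vowel merger]
  hiroyiit → hiruyiit   [vowel merger]
  hiruyiit → hiruyit   [degemination]
  giving Wivikar hiruyit.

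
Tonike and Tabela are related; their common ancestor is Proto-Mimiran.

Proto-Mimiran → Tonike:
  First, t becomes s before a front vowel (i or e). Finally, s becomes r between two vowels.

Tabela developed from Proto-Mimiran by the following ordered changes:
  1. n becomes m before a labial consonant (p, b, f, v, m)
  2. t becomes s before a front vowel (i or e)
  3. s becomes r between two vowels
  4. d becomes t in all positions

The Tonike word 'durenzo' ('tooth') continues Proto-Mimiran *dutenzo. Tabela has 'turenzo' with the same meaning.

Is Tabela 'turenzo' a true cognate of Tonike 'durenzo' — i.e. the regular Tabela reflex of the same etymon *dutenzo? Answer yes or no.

Derive the expected Tabela reflex of *dutenzo:
Tabela: *dutenzo
  dutenzo (rule 1 does not apply)
  dutenzo → dusenzo   [palatalisation]
  dusenzo → durenzo   [rhotacism]
  durenzo → turenzo   [unconditioned shift]
  giving Tabela turenzo.
Tabela 'turenzo' matches the regular reflex exactly, so the pair is cognate.

yes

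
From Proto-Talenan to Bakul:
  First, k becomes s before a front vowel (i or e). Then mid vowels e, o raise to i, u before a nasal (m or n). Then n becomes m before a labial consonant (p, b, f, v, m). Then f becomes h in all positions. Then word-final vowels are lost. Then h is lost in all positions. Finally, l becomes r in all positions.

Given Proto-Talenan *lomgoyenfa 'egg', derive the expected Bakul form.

rumgoyim

Bakul: *lomgoyenfa > lumgoyinfa > lumgoyimfa > lumgoyimha > lumgoyimh > lumgoyim > rumgoyim  (by pre-nasal raising, nasal place assimilation, unconditioned shift, apocope, h-loss, unconditioned shift)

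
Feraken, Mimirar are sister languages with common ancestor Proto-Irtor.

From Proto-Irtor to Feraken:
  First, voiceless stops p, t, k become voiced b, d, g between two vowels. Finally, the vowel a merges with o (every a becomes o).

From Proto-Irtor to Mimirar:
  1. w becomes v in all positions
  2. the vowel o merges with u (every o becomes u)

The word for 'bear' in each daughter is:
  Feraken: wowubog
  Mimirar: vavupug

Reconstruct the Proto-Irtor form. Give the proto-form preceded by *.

*wawupog

Position 1: Feraken has w, Mimirar has v. Feraken preserves w here (none of its changes turn any other segment into w), so the proto-segment is *w.
Position 5: Feraken has b, Mimirar has p. Mimirar preserves p here (none of its changes turn any other segment into p), so the proto-segment is *p.
Continuing position by position gives *wawupog; check it forward:
Feraken: *wawupog
  wawupog → wawubog   [intervocalic voicing]
  wawubog → wowubog   [vowel merger]
  giving Feraken wowubog.
Mimirar: *wawupog
  wawupog → vavupog   [unconditioned shift]
  vavupog → vavupug   [vowel merger]
  giving Mimirar vavupug.
No other proto-form is consistent with every reflex, so the reconstruction is *wawupog.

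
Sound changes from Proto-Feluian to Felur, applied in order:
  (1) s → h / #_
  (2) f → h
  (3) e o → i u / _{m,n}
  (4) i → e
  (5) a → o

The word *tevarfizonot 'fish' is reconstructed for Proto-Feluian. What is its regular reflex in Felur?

Felur: *tevarfizonot > tevarhizonot > tevarhizunot > tevarhezunot > tevorhezunot  (by unconditioned shift, pre-nasal raising, vowel merger, vowel merger)

tevorhezunot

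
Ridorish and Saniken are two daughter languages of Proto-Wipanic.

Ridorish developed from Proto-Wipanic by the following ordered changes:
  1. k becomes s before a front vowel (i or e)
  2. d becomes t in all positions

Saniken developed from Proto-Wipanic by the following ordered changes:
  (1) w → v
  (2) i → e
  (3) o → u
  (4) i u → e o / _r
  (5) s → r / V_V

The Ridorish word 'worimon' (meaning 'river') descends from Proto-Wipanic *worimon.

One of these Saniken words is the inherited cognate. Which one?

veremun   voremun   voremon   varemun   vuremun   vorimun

voremun

Saniken: *worimon
  worimon → vorimon   [unconditioned shift]
  vorimon → voremon   [vowel merger]
  voremon → vuremun   [vowel merger]
  vuremun → voremun   [pre-rhotic lowering]
  voremun (rule 5 does not apply)
  giving Saniken voremun.
Only 'voremun' matches the regular Saniken development of *worimon.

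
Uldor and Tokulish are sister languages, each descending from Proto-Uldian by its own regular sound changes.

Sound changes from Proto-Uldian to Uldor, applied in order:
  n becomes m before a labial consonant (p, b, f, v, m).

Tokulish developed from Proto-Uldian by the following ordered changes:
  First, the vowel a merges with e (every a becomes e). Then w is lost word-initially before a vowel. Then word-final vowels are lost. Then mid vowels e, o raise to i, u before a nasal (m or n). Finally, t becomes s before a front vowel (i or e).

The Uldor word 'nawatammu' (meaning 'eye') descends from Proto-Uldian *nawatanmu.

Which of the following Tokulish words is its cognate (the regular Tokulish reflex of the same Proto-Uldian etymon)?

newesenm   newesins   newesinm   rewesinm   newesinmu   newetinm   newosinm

newesinm

Tokulish: *nawatanmu
  nawatanmu → newetenmu   [vowel merger]
  newetenmu (rule 2 does not apply)
  newetenmu → newetenm   [apocope]
  newetenm → newetinm   [pre-nasal raising]
  newetinm → newesinm   [palatalisation]
  giving Tokulish newesinm.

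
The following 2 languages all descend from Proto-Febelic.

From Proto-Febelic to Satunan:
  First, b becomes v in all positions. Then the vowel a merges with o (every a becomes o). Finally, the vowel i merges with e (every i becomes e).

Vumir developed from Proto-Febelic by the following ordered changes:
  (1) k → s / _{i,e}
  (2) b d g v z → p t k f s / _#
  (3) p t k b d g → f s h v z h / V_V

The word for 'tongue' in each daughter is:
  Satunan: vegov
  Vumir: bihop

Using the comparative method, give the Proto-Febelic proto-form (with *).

*bigob

Position 2: Satunan has e, Vumir has i. Vumir preserves i here (none of its changes turn any other segment into i), so the proto-segment is *i.
Position 3: Satunan has g, Vumir has h. Satunan preserves g here (none of its changes turn any other segment into g), so the proto-segment is *g.
Position 5: Satunan has v, Vumir has p. Taking the neighbouring segments as reconstructed: Satunan v could go back to *b or *v; Vumir p could go back to *p or *b — the one source consistent with every daughter is *b.
Verify the candidate proto-form against each daughter:
Satunan: start from *bigob.
  rule 1 (unconditioned shift): bigob → vigov
  rule 2: no change — vigov
  rule 3 (vowel merger): vigov → vegov
  ⇒ Satunan vegov
Vumir: *bigob
  bigob (rule 1 does not apply)
  bigob → bigop   [final devoicing]
  bigop → bihop   [intervocalic lenition]
  giving Vumir bihop.
Only *bigob yields all of Satunan vegov, Vumir bihop.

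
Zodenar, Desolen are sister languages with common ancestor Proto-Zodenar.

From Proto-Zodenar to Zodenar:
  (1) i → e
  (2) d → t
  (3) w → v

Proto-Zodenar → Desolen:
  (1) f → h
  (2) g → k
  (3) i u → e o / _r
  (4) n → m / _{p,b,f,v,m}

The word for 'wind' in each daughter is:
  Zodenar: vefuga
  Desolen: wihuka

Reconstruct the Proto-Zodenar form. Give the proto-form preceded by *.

*wifuga

Position 2: Zodenar has e, Desolen has i. Desolen preserves i here (none of its changes turn any other segment into i), so the proto-segment is *i.
Position 3: Zodenar has f, Desolen has h. Zodenar preserves f here (none of its changes turn any other segment into f), so the proto-segment is *f.
Continuing position by position gives *wifuga; check it forward:
Zodenar: *wifuga > wefuga > vefuga  (by vowel merger, unconditioned shift)
Desolen: start from *wifuga.
  rule 1 (unconditioned shift): wifuga → wihuga
  rule 2 (unconditioned shift): wihuga → wihuka
  rule 3: no change — wihuka
  rule 4: no change — wihuka
  ⇒ Desolen wihuka
No other proto-form is consistent with every reflex, so the reconstruction is *wifuga.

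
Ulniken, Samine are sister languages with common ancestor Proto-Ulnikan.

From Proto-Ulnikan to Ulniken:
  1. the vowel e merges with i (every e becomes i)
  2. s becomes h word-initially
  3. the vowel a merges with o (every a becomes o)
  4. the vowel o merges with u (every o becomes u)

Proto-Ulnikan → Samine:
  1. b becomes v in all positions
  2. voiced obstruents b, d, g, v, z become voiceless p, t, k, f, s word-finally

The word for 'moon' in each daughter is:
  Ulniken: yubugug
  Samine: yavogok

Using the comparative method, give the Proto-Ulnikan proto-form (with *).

Position 3: Ulniken has b, Samine has v. Ulniken preserves b here (none of its changes turn any other segment into b), so the proto-segment is *b.
Position 4: Ulniken has u, Samine has o. Samine preserves o here (none of its changes turn any other segment into o), so the proto-segment is *o.
Position 7: Ulniken has g, Samine has k. Ulniken preserves g here (none of its changes turn any other segment into g), so the proto-segment is *g.
This points to *yabogog. Verify forward in each daughter:
Ulniken: *yabogog
  yabogog (rule 1 does not apply)
  yabogog (rule 2 does not apply)
  yabogog → yobogog   [vowel merger]
  yobogog → yubugug   [vowel merger]
  giving Ulniken yubugug.
Samine: *yabogog
  yabogog → yavogog   [unconditioned shift]
  yavogog → yavogok   [final devoicing]
  giving Samine yavogok.
No other proto-form is consistent with every reflex, so the reconstruction is *yabogog.

*yabogog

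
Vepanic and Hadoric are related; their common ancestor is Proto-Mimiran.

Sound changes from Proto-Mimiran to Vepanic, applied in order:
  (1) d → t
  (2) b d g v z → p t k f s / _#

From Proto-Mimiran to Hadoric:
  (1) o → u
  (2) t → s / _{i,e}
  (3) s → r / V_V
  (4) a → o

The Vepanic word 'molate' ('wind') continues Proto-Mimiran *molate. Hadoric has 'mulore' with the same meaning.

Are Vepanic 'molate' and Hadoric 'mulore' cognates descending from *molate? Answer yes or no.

Derive the expected Hadoric reflex of *molate:
Hadoric: *molate > mulate > mulase > mulare > mulore  (by vowel merger, palatalisation, rhotacism, vowel merger)
Hadoric 'mulore' matches the regular reflex exactly, so the pair is cognate.

yes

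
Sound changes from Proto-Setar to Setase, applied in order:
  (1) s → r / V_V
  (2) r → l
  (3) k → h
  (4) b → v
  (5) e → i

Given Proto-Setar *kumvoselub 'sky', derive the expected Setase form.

humvoliluv

Setase: *kumvoselub > kumvorelub > kumvolelub > humvolelub > humvoleluv > humvoliluv  (by rhotacism, unconditioned shift, unconditioned shift, unconditioned shift, vowel merger)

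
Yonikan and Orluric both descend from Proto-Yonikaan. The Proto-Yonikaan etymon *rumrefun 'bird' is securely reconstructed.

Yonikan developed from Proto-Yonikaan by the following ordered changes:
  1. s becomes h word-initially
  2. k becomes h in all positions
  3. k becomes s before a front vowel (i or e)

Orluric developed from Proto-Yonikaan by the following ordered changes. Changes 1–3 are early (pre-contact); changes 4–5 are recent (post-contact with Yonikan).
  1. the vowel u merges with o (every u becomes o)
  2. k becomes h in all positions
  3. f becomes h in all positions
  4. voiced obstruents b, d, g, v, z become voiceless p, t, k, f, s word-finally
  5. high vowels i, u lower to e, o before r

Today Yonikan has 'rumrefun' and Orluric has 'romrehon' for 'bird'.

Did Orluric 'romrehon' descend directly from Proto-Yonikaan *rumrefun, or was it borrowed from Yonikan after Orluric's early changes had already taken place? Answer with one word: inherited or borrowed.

inherited

If inherited, *rumrefun would pass through all of Orluric's changes:
Orluric: *rumrefun
  rumrefun → romrefon   [vowel merger]
  romrefon (rule 2 does not apply)
  romrefon → romrehon   [unconditioned shift]
  romrehon (rule 4 does not apply)
  romrehon (rule 5 does not apply)
  giving Orluric romrehon.
If borrowed from Yonikan 'rumrefun' after the early changes, it would undergo only the recent ones:
  rule 4 (final devoicing): no change (rumrefun)
  rule 5 (pre-rhotic lowering): no change (rumrefun)
  ⇒ as a loan: rumrefun
Orluric 'romrehon' matches the inherited outcome exactly, so it is an inherited cognate, not a loan.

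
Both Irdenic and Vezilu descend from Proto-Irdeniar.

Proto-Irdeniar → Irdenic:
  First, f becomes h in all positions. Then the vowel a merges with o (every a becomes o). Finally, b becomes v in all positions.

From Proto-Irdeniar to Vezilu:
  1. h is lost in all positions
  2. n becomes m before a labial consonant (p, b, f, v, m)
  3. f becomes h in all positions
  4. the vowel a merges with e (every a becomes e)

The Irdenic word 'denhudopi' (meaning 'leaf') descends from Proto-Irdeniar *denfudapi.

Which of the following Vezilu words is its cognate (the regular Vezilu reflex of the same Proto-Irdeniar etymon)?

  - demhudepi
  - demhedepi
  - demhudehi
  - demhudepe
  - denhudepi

Vezilu: start from *denfudapi.
  rule 1: no change — denfudapi
  rule 2 (nasal place assimilation): denfudapi → demfudapi
  rule 3 (unconditioned shift): demfudapi → demhudapi
  rule 4 (vowel merger): demhudapi → demhudepi
  ⇒ Vezilu demhudepi

demhudepi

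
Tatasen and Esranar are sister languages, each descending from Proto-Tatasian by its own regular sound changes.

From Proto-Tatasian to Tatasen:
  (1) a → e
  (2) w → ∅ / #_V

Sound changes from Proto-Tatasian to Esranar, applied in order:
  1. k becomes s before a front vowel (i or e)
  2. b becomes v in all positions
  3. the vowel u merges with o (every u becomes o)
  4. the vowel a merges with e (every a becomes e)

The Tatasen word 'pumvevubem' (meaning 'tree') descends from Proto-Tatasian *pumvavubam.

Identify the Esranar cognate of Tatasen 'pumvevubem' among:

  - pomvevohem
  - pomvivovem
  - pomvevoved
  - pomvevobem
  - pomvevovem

pomvevovem

Esranar: *pumvavubam > pumvavuvam > pomvavovam > pomvevovem  (by unconditioned shift, vowel merger, vowel merger)
Only 'pomvevovem' matches the regular Esranar development of *pumvavubam.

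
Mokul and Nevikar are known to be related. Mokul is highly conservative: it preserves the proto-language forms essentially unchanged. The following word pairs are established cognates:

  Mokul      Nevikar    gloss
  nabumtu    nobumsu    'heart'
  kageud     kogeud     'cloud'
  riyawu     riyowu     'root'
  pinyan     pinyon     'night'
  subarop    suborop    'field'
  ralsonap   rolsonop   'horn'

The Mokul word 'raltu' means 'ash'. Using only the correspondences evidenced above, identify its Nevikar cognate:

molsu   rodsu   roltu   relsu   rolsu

kageud ~ kogeud, riyawu ~ riyowu — Mokul a corresponds to Nevikar o after a consonant, before a consonant other than r, m, n, p, b, f, v.
nabumtu ~ nobumsu — Mokul t corresponds to Nevikar s after a consonant, before a back vowel.
Applying these to Mokul 'raltu':
  raltu → roltu   (a→o after a consonant, before a consonant other than r, m, n, p, b, f, v)
  roltu → rolsu   (t→s after a consonant, before a back vowel)
So the Nevikar cognate is 'rolsu'.

rolsu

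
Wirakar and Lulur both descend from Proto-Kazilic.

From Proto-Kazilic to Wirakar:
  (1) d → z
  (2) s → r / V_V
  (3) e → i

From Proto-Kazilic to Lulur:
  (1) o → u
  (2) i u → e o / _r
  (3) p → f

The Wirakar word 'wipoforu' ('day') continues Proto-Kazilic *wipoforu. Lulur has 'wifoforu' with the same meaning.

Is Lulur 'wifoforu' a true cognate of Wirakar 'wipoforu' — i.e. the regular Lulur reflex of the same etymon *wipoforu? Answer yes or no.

no

Derive the expected Lulur reflex of *wipoforu:
Lulur: start from *wipoforu.
  rule 1 (vowel merger): wipoforu → wipufuru
  rule 2 (pre-rhotic lowering): wipufuru → wipuforu
  rule 3 (unconditioned shift): wipuforu → wifuforu
  ⇒ Lulur wifuforu
The regular Lulur reflex would be 'wifuforu', but the attested form is 'wifoforu'. The correspondence is irregular, so they are not cognates (the Lulur form has a different source).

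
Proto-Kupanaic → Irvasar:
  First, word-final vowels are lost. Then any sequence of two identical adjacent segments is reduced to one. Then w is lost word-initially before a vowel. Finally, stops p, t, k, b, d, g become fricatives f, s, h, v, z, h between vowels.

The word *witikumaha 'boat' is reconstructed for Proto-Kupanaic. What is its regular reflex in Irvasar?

Irvasar: *witikumaha > witikumah > itikumah > isihumah  (by apocope, glide loss, intervocalic lenition)

isihumah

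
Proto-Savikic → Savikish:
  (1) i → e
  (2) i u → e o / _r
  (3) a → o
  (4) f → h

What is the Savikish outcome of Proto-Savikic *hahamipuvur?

hohomepuvor

Savikish: *hahamipuvur > hahamepuvur > hahamepuvor > hohomepuvor  (by vowel merger, pre-rhotic lowering, vowel merger)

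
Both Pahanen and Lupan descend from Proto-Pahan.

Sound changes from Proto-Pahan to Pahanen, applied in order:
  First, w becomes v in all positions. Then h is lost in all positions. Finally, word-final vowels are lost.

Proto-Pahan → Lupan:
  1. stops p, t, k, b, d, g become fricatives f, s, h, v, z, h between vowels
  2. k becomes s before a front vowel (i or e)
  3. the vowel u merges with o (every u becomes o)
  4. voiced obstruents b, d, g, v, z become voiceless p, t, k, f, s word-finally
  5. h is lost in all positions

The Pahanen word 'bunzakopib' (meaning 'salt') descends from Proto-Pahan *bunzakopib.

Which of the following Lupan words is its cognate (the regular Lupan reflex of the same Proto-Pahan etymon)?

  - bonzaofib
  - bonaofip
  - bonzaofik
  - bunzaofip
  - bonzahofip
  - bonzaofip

bonzaofip

Lupan: *bunzakopib > bunzahofib > bonzahofib > bonzahofip > bonzaofip  (by intervocalic lenition, vowel merger, final devoicing, h-loss)
Only 'bonzaofip' matches the regular Lupan development of *bunzakopib.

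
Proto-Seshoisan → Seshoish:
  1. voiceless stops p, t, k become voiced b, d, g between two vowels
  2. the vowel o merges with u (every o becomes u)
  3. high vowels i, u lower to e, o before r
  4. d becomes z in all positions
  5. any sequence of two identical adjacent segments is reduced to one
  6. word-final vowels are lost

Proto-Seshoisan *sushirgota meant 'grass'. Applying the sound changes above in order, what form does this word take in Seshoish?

susherguz

Seshoish: *sushirgota > sushirgoda > sushirguda > susherguda > susherguza > susherguz  (by intervocalic voicing, vowel merger, pre-rhotic lowering, unconditioned shift, apocope)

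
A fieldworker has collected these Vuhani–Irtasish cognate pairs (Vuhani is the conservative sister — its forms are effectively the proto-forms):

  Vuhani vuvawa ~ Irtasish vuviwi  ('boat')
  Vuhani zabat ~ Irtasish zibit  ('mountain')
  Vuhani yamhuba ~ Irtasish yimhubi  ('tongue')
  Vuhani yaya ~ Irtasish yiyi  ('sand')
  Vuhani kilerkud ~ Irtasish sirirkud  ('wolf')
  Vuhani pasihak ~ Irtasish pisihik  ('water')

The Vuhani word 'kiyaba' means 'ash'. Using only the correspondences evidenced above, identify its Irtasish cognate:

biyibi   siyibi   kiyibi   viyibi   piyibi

siyibi

kilerkud ~ sirirkud — Vuhani k corresponds to Irtasish s word-initially before a front vowel.
zabat ~ zibit — Vuhani a corresponds to Irtasish i after a consonant, before a labial obstruent.
vuvawa ~ vuviwi, yamhuba ~ yimhubi — Vuhani a corresponds to Irtasish i word-finally.
Applying these to Vuhani 'kiyaba':
  kiyaba → siyaba   (k→s word-initially before a front vowel)
  siyaba → siyiba   (a→i after a consonant, before a labial obstruent)
  siyiba → siyibi   (a→i word-finally)
So the Irtasish cognate is 'siyibi'.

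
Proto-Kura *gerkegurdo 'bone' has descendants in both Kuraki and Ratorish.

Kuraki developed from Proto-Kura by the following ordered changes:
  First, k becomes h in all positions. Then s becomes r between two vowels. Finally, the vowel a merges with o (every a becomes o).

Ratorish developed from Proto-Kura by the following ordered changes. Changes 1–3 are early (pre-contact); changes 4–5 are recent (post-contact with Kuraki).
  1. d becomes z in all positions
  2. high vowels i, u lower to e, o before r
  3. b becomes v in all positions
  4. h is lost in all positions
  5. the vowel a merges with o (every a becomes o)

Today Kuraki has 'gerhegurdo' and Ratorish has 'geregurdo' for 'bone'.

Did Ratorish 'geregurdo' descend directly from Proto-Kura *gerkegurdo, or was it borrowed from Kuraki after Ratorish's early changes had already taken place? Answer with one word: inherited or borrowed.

If inherited, *gerkegurdo would pass through all of Ratorish's changes:
Ratorish: start from *gerkegurdo.
  rule 1 (unconditioned shift): gerkegurdo → gerkegurzo
  rule 2 (pre-rhotic lowering): gerkegurzo → gerkegorzo
  rule 3: no change — gerkegorzo
  rule 4: no change — gerkegorzo
  rule 5: no change — gerkegorzo
  ⇒ Ratorish gerkegorzo
If borrowed from Kuraki 'gerhegurdo' after the early changes, it would undergo only the recent ones:
  rule 4 (h-loss): gerhegurdo → geregurdo
  rule 5 (vowel merger): no change (geregurdo)
  ⇒ as a loan: geregurdo
Ratorish 'geregurdo' matches the loan outcome 'geregurdo', not the inherited 'gerkegorzo' — it skipped the early Ratorish changes, so it was borrowed from Kuraki.

borrowed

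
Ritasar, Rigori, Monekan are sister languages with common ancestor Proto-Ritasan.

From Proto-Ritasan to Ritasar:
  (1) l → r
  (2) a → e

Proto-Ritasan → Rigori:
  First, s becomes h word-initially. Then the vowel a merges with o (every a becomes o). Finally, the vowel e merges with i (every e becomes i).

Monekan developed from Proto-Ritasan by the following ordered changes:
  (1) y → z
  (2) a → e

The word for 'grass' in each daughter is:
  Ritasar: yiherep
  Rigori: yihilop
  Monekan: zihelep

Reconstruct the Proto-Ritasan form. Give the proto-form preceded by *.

Position 5: Ritasar has r, Rigori has l, Monekan has l. Rigori preserves l here (none of its changes turn any other segment into l), so the proto-segment is *l.
Position 4: Ritasar has e, Rigori has i, Monekan has e. Taking the neighbouring segments as reconstructed: Ritasar e could go back to *a or *e; Rigori i could go back to *e or *i; Monekan e could go back to *a or *e — the one source consistent with every daughter is *e.
Position 1: Ritasar has y, Rigori has y, Monekan has z. Ritasar preserves y here (none of its changes turn any other segment into y), so the proto-segment is *y.
This points to *yihelap. Verify forward in each daughter:
Ritasar: *yihelap > yiherap > yiherep  (by unconditioned shift, vowel merger)
Rigori: start from *yihelap.
  rule 1: no change — yihelap
  rule 2 (vowel merger): yihelap → yihelop
  rule 3 (vowel merger): yihelop → yihilop
  ⇒ Rigori yihilop
Monekan: *yihelap
  yihelap → zihelap   [unconditioned shift]
  zihelap → zihelep   [vowel merger]
  giving Monekan zihelep.
Only *yihelap yields all of Ritasar yiherep, Rigori yihilop, Monekan zihelep.

*yihelap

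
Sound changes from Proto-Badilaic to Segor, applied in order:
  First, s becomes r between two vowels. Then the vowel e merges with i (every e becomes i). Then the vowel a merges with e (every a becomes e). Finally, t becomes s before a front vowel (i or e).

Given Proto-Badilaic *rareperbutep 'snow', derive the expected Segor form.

Segor: *rareperbutep
  rareperbutep (rule 1 does not apply)
  rareperbutep → raripirbutip   [vowel merger]
  raripirbutip → reripirbutip   [vowel merger]
  reripirbutip → reripirbusip   [palatalisation]
  giving Segor reripirbusip.

reripirbusip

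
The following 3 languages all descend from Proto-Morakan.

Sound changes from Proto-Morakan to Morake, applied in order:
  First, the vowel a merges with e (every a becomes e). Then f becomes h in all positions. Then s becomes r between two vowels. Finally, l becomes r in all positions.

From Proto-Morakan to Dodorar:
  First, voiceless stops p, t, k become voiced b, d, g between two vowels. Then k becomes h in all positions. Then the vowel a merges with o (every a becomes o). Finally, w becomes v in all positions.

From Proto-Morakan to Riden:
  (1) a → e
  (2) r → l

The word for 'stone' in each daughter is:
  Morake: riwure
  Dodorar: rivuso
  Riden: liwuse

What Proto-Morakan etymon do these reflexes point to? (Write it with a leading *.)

Position 1: Morake has r, Dodorar has r, Riden has l. Dodorar preserves r here (none of its changes turn any other segment into r), so the proto-segment is *r.
Position 3: Morake has w, Dodorar has v, Riden has w. Morake preserves w here (none of its changes turn any other segment into w), so the proto-segment is *w.
This points to *riwusa. Verify forward in each daughter:
Morake: *riwusa > riwuse > riwure  (by vowel merger, rhotacism)
Dodorar: *riwusa > riwuso > rivuso  (by vowel merger, unconditioned shift)
Riden: *riwusa
  riwusa → riwuse   [vowel merger]
  riwuse → liwuse   [unconditioned shift]
  giving Riden liwuse.
*riwusa is the unique common source.

*riwusa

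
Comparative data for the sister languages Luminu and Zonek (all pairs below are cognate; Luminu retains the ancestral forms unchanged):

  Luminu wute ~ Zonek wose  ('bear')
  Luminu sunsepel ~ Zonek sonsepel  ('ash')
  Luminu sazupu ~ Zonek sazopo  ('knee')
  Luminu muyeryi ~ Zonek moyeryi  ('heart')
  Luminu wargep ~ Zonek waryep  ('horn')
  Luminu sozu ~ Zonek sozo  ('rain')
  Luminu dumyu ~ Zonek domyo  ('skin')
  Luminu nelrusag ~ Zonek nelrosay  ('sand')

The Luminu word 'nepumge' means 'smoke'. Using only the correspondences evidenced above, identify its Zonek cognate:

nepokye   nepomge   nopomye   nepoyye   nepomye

dumyu ~ domyo — Luminu u corresponds to Zonek o after a consonant, before a nasal.
wargep ~ waryep — Luminu g corresponds to Zonek y after a consonant, before a front vowel.
Applying these to Luminu 'nepumge':
  nepumge → nepomge   (u→o after a consonant, before a nasal)
  nepomge → nepomye   (g→y after a consonant, before a front vowel)
So the Zonek cognate is 'nepomye'.

nepomye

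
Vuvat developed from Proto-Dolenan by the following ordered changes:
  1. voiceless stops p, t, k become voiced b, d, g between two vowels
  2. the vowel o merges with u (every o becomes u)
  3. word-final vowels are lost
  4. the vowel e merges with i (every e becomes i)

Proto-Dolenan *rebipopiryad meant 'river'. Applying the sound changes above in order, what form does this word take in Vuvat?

Vuvat: *rebipopiryad
  rebipopiryad → rebibobiryad   [intervocalic voicing]
  rebibobiryad → rebibubiryad   [vowel merger]
  rebibubiryad (rule 3 does not apply)
  rebibubiryad → ribibubiryad   [vowel merger]
  giving Vuvat ribibubiryad.

ribibubiryad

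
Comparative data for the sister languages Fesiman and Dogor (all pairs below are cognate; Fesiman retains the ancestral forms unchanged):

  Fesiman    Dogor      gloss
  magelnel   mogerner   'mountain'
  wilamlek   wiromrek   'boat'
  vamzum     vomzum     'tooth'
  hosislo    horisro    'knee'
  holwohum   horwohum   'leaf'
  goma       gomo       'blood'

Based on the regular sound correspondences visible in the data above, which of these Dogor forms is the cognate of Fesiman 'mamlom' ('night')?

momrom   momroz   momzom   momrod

momrom

wilamlek ~ wiromrek, vamzum ~ vomzum — Fesiman a corresponds to Dogor o after a consonant, before a nasal.
hosislo ~ horisro — Fesiman l corresponds to Dogor r after a consonant, before a back vowel.
Applying these to Fesiman 'mamlom':
  mamlom → momlom   (a→o after a consonant, before a nasal)
  momlom → momrom   (l→r after a consonant, before a back vowel)
So the Dogor cognate is 'momrom'.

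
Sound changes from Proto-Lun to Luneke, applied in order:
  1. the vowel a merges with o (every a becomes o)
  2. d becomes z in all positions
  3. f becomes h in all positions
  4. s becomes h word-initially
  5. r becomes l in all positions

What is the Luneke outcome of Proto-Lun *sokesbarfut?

Luneke: start from *sokesbarfut.
  rule 1 (vowel merger): sokesbarfut → sokesborfut
  rule 2: no change — sokesborfut
  rule 3 (unconditioned shift): sokesborfut → sokesborhut
  rule 4 (debuccalisation): sokesborhut → hokesborhut
  rule 5 (unconditioned shift): hokesborhut → hokesbolhut
  ⇒ Luneke hokesbolhut

hokesbolhut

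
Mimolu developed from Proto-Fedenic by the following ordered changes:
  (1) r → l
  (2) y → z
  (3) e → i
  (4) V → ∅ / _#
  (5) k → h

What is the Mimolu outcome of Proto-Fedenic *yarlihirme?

zallihilm

Mimolu: *yarlihirme > yallihilme > zallihilme > zallihilmi > zallihilm  (by unconditioned shift, unconditioned shift, vowel merger, apocope)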